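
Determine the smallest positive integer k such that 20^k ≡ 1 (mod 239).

119

ord(20) | φ(239) = 239 − 1 = 238 = 2 · 7 · 17.
Divisors of 238: 1, 2, 7, 14, 17, 34, 119, 238.
Evaluate successive powers at the divisors of 238:
20^1 ≡ 20
20^2 ≡ 161
20^7 ≡ 128
20^14 ≡ 132
20^17 ≡ 98
20^34 ≡ 44
20^119 ≡ 1
So ord_239(20) = 119.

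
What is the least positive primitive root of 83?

2

φ(83) = 83 − 1 = 82 = 2 · 41.
g is a primitive root iff g^(82/q) ≢ 1 (mod 83) for each prime q ∈ {2, 41}.
g = 2: 2^41 ≡ 82; 2^2 ≡ 4 — none is 1, so 2 is a primitive root.
Hence the least primitive root of 83 is 2.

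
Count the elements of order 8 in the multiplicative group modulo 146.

4

φ(146) = φ(2)·φ(73) = 1·72 = 72 = 2^3 · 3^2.
Since (Z/146Z)^× is cyclic of order 72, the number of elements of order d is φ(d) when d | 72 and 0 otherwise.
8 = 2^3 divides 72, and φ(8) = 4.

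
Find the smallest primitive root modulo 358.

7

φ(358) = φ(2)·φ(179) = 1·178 = 178 = 2 · 89.
g is a primitive root iff g^(178/q) ≢ 1 (mod 358) for each prime q ∈ {2, 89}.
g = 2: gcd(2, 358) = 2 > 1, not a unit — skip.
g = 3: 3^89 ≡ 1 — hits 1, so not a primitive root.
g = 4: gcd(4, 358) = 2 > 1, not a unit — skip.
g = 5: 5^89 ≡ 1 — hits 1, so not a primitive root.
g = 6: gcd(6, 358) = 2 > 1, not a unit — skip.
g = 7: 7^89 ≡ 357; 7^2 ≡ 49 — none is 1, so 7 is a primitive root.
The smallest primitive root modulo 358 is 7.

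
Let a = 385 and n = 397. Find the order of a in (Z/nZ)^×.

Since 385 ∈ (Z/397Z)^×, its order divides φ(397) = 397 − 1 = 396 = 2^2 · 3^2 · 11.
Divisors of 396: 1, 2, 3, 4, 6, 9, 11, 12, 18, 22, 33, 36, 44, 66, 99, 132, 198, 396.
Test each divisor d:
385^1 ≡ 385
385^2 ≡ 144
385^3 ≡ 257
385^4 ≡ 92
385^6 ≡ 147
385^9 ≡ 64
385^11 ≡ 85
385^12 ≡ 171
385^18 ≡ 126
385^22 ≡ 79
385^33 ≡ 363
385^36 ≡ 393
385^44 ≡ 286
385^66 ≡ 362
385^99 ≡ 396
385^132 ≡ 34
385^198 ≡ 1
So ord_397(385) = 198.

198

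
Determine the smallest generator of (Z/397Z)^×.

5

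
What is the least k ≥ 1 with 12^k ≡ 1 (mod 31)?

30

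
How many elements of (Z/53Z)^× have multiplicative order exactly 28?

φ(53) = 53 − 1 = 52 = 2^2 · 13.
In a cyclic group of order 52, there are φ(d) elements of order d for each divisor d of 52, and zero for non-divisors.
Here 52 is not a multiple of 28, so there are no elements of order 28.

0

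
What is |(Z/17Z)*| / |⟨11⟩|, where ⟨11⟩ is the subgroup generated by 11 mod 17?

1

Since 11 ∈ (Z/17Z)^×, its order divides φ(17) = 17 − 1 = 16 = 2^4.
Divisors of 16: 1, 2, 4, 8, 16.
Check 11^d mod 17 for each divisor in increasing order:
11^1 ≡ 11 (mod 17)
11^2 ≡ 2 (mod 17)
11^4 ≡ 4 (mod 17)
11^8 ≡ 16 (mod 17)
11^16 ≡ 1 (mod 17) ✓
So ord_17(11) = 16, hence |⟨11⟩| = 16.
Index = |(Z/17Z)^×| / |⟨11⟩| = 16 / 16 = 1.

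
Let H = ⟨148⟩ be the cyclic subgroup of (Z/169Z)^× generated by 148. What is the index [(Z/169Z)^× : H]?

The order of 148 must divide φ(169) = φ(13^2) = 13·(13−1) = 156 = 2^2 · 3 · 13.
Divisors of 156: 1, 2, 3, 4, 6, 12, 13, 26, 39, 52, 78, 156.
Compute 148^d (mod 169) for the divisors d until we hit 1:
148^1 ≡ 148
148^2 ≡ 103
148^3 ≡ 34
148^4 ≡ 131
148^6 ≡ 142
148^12 ≡ 53
148^13 ≡ 70
148^26 ≡ 168
148^39 ≡ 99
148^52 ≡ 1
The order of 148 is 52, so the subgroup it generates has 52 elements.
[(Z/169Z)^× : ⟨148⟩] = 156/52 = 3.

3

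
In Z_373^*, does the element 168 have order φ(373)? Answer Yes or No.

Yes

φ(373) = 373 − 1 = 372 = 2^2 · 3 · 31.
Test 168^(372/q) mod 373 for each prime factor q of 372:
168^186 ≡ 372 (mod 373)  [q = 2: ≢ 1 ✓]
168^124 ≡ 284 (mod 373)  [q = 3: ≢ 1 ✓]
168^12 ≡ 351 (mod 373)  [q = 31: ≢ 1 ✓]
All checks pass, so 168 has order 372 and is a primitive root modulo 373.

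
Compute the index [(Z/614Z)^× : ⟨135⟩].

Since 135 ∈ (Z/614Z)^×, its order divides φ(614) = φ(2)·φ(307) = 1·306 = 306 = 2 · 3^2 · 17.
Divisors of 306: 1, 2, 3, 6, 9, 17, 18, 34, 51, 102, 153, 306.
Evaluate successive powers at the divisors of 306:
135^1 ≡ 135 (mod 614)
135^2 ≡ 419 (mod 614)
135^3 ≡ 77 (mod 614)
135^6 ≡ 403 (mod 614)
135^9 ≡ 331 (mod 614)
135^17 ≡ 475 (mod 614)
135^18 ≡ 269 (mod 614)
135^34 ≡ 287 (mod 614)
135^51 ≡ 17 (mod 614)
135^102 ≡ 289 (mod 614)
135^153 ≡ 1 (mod 614) ✓
So ord_614(135) = 153, hence |⟨135⟩| = 153.
Index = |(Z/614Z)^×| / |⟨135⟩| = 306 / 153 = 2.

2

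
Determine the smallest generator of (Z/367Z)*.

6

φ(367) = 367 − 1 = 366 = 2 · 3 · 61.
Test candidates g = 2, 3, … against the prime factors q ∈ {2, 3, 61} of φ(367): g is a generator iff g^(366/q) ≢ 1 for every such q.
g = 2: 2^183 ≡ 1 — hits 1, so not a primitive root.
g = 3: 3^183 ≡ 366; 3^122 ≡ 1 — hits 1, so not a primitive root.
g = 4: 4^183 ≡ 1 — hits 1, so not a primitive root.
g = 5: 5^183 ≡ 366; 5^122 ≡ 1 — hits 1, so not a primitive root.
g = 6: 6^183 ≡ 366; 6^122 ≡ 283; 6^6 ≡ 47 — none is 1, so 6 is a primitive root.
So 6 is the smallest generator of (Z/367Z)^×.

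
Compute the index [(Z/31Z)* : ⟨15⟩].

3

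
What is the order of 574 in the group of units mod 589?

Since 574 ∈ (Z/589Z)^×, its order divides φ(589) = φ(19·31) = (19−1)·(31−1) = 18·30 = 540 = 2^2 · 3^3 · 5.
Divisors of 540: 1, 2, 3, 4, 5, 6, 9, 10, 12, 15, 18, 20, 27, 30, 36, 45, 54, 60, 90, 108, 135, 180, 270, 540.
Check 574^d mod 589 for each divisor in increasing order:
574^1 ≡ 574 (mod 589)
574^2 ≡ 225 (mod 589)
574^3 ≡ 159 (mod 589)
574^4 ≡ 560 (mod 589)
574^5 ≡ 435 (mod 589)
574^6 ≡ 543 (mod 589)
574^9 ≡ 343 (mod 589)
574^10 ≡ 156 (mod 589)
574^12 ≡ 349 (mod 589)
574^15 ≡ 125 (mod 589)
574^18 ≡ 438 (mod 589)
574^20 ≡ 187 (mod 589)
574^27 ≡ 39 (mod 589)
574^30 ≡ 311 (mod 589)
574^36 ≡ 419 (mod 589)
574^45 ≡ 1 (mod 589) ✓
Therefore the multiplicative order of 574 modulo 589 is 45.

45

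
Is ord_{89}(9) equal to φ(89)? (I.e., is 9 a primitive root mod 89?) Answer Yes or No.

No

φ(89) = 89 − 1 = 88 = 2^3 · 11.
An element g generates (Z/89Z)^× iff g^(88/q) ≢ 1 (mod 89) for each prime q ∈ {2, 11}.
9^44 ≡ 1 (mod 89)  [q = 2: ≡ 1 ✗]
9^8 ≡ 2 (mod 89)  [q = 11: ≢ 1 ✓]
Since 9^44 ≡ 1, the order of 9 divides 44 < 88, so 9 is not a primitive root.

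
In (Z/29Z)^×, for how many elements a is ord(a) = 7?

6

φ(29) = 29 − 1 = 28 = 2^2 · 7.
(Z/29Z)^× is cyclic (|G| = 28); a cyclic group of order m has exactly φ(d) elements of each order d | m, and none otherwise.
7 | 28, and φ(7) = 7 − 1 = 6.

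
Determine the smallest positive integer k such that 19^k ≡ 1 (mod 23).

22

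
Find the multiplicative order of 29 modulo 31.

10

Since 29 ∈ (Z/31Z)^×, its order divides φ(31) = 31 − 1 = 30 = 2 · 3 · 5.
Divisors of 30: 1, 2, 3, 5, 6, 10, 15, 30.
Compute 29^d (mod 31) for the divisors d until we hit 1:
29^1 ≡ 29 (mod 31)
29^2 ≡ 4 (mod 31)
29^3 ≡ 23 (mod 31)
29^5 ≡ 30 (mod 31)
29^6 ≡ 2 (mod 31)
29^10 ≡ 1 (mod 31) ✓
Hence ord(29) = 10.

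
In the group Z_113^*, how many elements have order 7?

φ(113) = 113 − 1 = 112 = 2^4 · 7.
In a cyclic group of order 112, there are φ(d) elements of order d for each divisor d of 112, and zero for non-divisors.
7 | 112, and φ(7) = 7 − 1 = 6.

6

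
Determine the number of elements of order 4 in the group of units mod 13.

φ(13) = 13 − 1 = 12 = 2^2 · 3.
(Z/13Z)^× is cyclic (|G| = 12); a cyclic group of order m has exactly φ(d) elements of each order d | m, and none otherwise.
4 = 2^2 divides 12, and φ(4) = 2.

2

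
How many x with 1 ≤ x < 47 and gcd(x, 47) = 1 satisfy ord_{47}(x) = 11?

φ(47) = 47 − 1 = 46 = 2 · 23.
Since (Z/47Z)^× is cyclic of order 46, the number of elements of order d is φ(d) when d | 46 and 0 otherwise.
11 does not divide 46, so no element of (Z/47Z)^× has order 11.

0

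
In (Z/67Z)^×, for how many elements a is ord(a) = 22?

10

φ(67) = 67 − 1 = 66 = 2 · 3 · 11.
(Z/67Z)^× is cyclic (|G| = 66); a cyclic group of order m has exactly φ(d) elements of each order d | m, and none otherwise.
22 = 2 · 11 divides 66, and φ(22) = 10.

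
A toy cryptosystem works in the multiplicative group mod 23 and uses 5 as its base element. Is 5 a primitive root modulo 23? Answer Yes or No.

φ(23) = 23 − 1 = 22 = 2 · 11.
5 is a primitive root mod 23 iff 5^(φ(23)/q) ≢ 1 for every prime q | φ(23), i.e. q ∈ {2, 11}.
5^11 ≡ 22 (mod 23)  [q = 2: ≢ 1 ✓]
5^2 ≡ 2 (mod 23)  [q = 11: ≢ 1 ✓]
Every test exponent gives a nontrivial residue, hence 5 generates the full group.

Yes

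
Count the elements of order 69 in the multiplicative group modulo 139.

44

φ(139) = 139 − 1 = 138 = 2 · 3 · 23.
In a cyclic group of order 138, there are φ(d) elements of order d for each divisor d of 138, and zero for non-divisors.
69 = 3 · 23 divides 138, and φ(69) = 44.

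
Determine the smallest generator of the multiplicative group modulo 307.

φ(307) = 307 − 1 = 306 = 2 · 3^2 · 17.
Test candidates g = 2, 3, … against the prime factors q ∈ {2, 3, 17} of φ(307): g is a generator iff g^(306/q) ≢ 1 for every such q.
g = 2: 2^153 ≡ 306; 2^102 ≡ 1 — hits 1, so not a primitive root.
g = 3: 3^153 ≡ 306; 3^102 ≡ 1 — hits 1, so not a primitive root.
g = 4: 4^153 ≡ 1 — hits 1, so not a primitive root.
g = 5: 5^153 ≡ 306; 5^102 ≡ 289; 5^18 ≡ 81 — none is 1, so 5 is a primitive root.
So 5 is the smallest generator of (Z/307Z)^×.

5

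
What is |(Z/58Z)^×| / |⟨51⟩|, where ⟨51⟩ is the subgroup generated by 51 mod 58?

The order of 51 must divide φ(58) = φ(2)·φ(29) = 1·28 = 28 = 2^2 · 7.
Divisors of 28: 1, 2, 4, 7, 14, 28.
Check 51^d mod 58 for each divisor in increasing order:
51^1 ≡ 51 (mod 58)
51^2 ≡ 49 (mod 58)
51^4 ≡ 23 (mod 58)
51^7 ≡ 57 (mod 58)
51^14 ≡ 1 (mod 58) ✓
Thus |⟨51⟩| = ord(51) = 14.
[(Z/58Z)^× : ⟨51⟩] = 28/14 = 2.

2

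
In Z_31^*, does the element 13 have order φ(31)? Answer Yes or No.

φ(31) = 31 − 1 = 30 = 2 · 3 · 5.
It suffices to check that the order of 13 is not a proper divisor of 30: compute 13^(30/q) for q ∈ {2, 3, 5}.
13^15 ≡ 30 (mod 31)  [q = 2: ≢ 1 ✓]
13^10 ≡ 5 (mod 31)  [q = 3: ≢ 1 ✓]
13^6 ≡ 16 (mod 31)  [q = 5: ≢ 1 ✓]
All checks pass, so 13 has order 30 and is a primitive root modulo 31.

Yes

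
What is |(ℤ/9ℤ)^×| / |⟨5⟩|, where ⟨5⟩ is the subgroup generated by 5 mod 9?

ord(5) | φ(9) = φ(3^2) = 3·(3−1) = 6 = 2 · 3.
Divisors of 6: 1, 2, 3, 6.
Test each divisor d:
5^1 ≡ 5 (mod 9)
5^2 ≡ 7 (mod 9)
5^3 ≡ 8 (mod 9)
5^6 ≡ 1 (mod 9) ✓
Thus |⟨5⟩| = ord(5) = 6.
Index = |(Z/9Z)^×| / |⟨5⟩| = 6 / 6 = 1.

1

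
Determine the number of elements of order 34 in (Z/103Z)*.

16

φ(103) = 103 − 1 = 102 = 2 · 3 · 17.
(Z/103Z)^× is cyclic (|G| = 102); a cyclic group of order m has exactly φ(d) elements of each order d | m, and none otherwise.
34 = 2 · 17 divides 102, and φ(34) = 16.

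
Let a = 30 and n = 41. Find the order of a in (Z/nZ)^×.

40

By Lagrange's theorem, ord_41(30) divides φ(41) = 41 − 1 = 40 = 2^3 · 5.
Divisors of 40: 1, 2, 4, 5, 8, 10, 20, 40.
Check 30^d mod 41 for each divisor in increasing order:
30^1 ≡ 30
30^2 ≡ 39
30^4 ≡ 4
30^5 ≡ 38
30^8 ≡ 16
30^10 ≡ 9
30^20 ≡ 40
30^40 ≡ 1
The smallest such exponent is 40, so the order of 30 is 40.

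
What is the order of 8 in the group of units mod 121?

ord(8) | φ(121) = φ(11^2) = 11·(11−1) = 110 = 2 · 5 · 11.
Divisors of 110: 1, 2, 5, 10, 11, 22, 55, 110.
Evaluate successive powers at the divisors of 110:
8^1 ≡ 8 (mod 121)
8^2 ≡ 64 (mod 121)
8^5 ≡ 98 (mod 121)
8^10 ≡ 45 (mod 121)
8^11 ≡ 118 (mod 121)
8^22 ≡ 9 (mod 121)
8^55 ≡ 120 (mod 121)
8^110 ≡ 1 (mod 121) ✓
Hence ord(8) = 110.

110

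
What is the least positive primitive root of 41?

6

φ(41) = 41 − 1 = 40 = 2^3 · 5.
Test candidates g = 2, 3, … against the prime factors q ∈ {2, 5} of φ(41): g is a generator iff g^(40/q) ≢ 1 for every such q.
g = 2: 2^20 ≡ 1 — hits 1, so not a primitive root.
g = 3: 3^20 ≡ 40; 3^8 ≡ 1 — hits 1, so not a primitive root.
g = 4: 4^20 ≡ 1 — hits 1, so not a primitive root.
g = 5: 5^20 ≡ 1 — hits 1, so not a primitive root.
g = 6: 6^20 ≡ 40; 6^8 ≡ 10 — none is 1, so 6 is a primitive root.
The smallest primitive root modulo 41 is 6.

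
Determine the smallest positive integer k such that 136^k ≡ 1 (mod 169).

By Lagrange's theorem, ord_169(136) divides φ(169) = φ(13^2) = 13·(13−1) = 156 = 2^2 · 3 · 13.
Divisors of 156: 1, 2, 3, 4, 6, 12, 13, 26, 39, 52, 78, 156.
Test each divisor d:
136^1 ≡ 136
136^2 ≡ 75
136^3 ≡ 60
136^4 ≡ 48
136^6 ≡ 51
136^12 ≡ 66
136^13 ≡ 19
136^26 ≡ 23
136^39 ≡ 99
136^52 ≡ 22
136^78 ≡ 168
136^156 ≡ 1
Hence ord(136) = 156.

156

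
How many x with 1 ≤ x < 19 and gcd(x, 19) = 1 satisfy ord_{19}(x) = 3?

2

φ(19) = 19 − 1 = 18 = 2 · 3^2.
Since (Z/19Z)^× is cyclic of order 18, the number of elements of order d is φ(d) when d | 18 and 0 otherwise.
3 | 18, and φ(3) = 3 − 1 = 2.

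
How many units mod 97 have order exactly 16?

φ(97) = 97 − 1 = 96 = 2^5 · 3.
Since (Z/97Z)^× is cyclic of order 96, the number of elements of order d is φ(d) when d | 96 and 0 otherwise.
16 = 2^4 divides 96, and φ(16) = 8.

8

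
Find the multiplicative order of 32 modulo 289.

136

ord(32) | φ(289) = φ(17^2) = 17·(17−1) = 272 = 2^4 · 17.
Divisors of 272: 1, 2, 4, 8, 16, 17, 34, 68, 136, 272.
Compute 32^d (mod 289) for the divisors d until we hit 1:
32^1 ≡ 32 (mod 289)
32^2 ≡ 157 (mod 289)
32^4 ≡ 84 (mod 289)
32^8 ≡ 120 (mod 289)
32^16 ≡ 239 (mod 289)
32^17 ≡ 134 (mod 289)
32^34 ≡ 38 (mod 289)
32^68 ≡ 288 (mod 289)
32^136 ≡ 1 (mod 289) ✓
Therefore the multiplicative order of 32 modulo 289 is 136.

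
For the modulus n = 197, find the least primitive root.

2

φ(197) = 197 − 1 = 196 = 2^2 · 7^2.
g is a primitive root iff g^(196/q) ≢ 1 (mod 197) for each prime q ∈ {2, 7}.
g = 2: 2^98 ≡ 196; 2^28 ≡ 104 — none is 1, so 2 is a primitive root.
The smallest primitive root modulo 197 is 2.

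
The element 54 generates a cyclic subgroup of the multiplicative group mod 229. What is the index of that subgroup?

3

The order of 54 must divide φ(229) = 229 − 1 = 228 = 2^2 · 3 · 19.
Divisors of 228: 1, 2, 3, 4, 6, 12, 19, 38, 57, 76, 114, 228.
Compute 54^d (mod 229) for the divisors d until we hit 1:
54^1 ≡ 54
54^2 ≡ 168
54^3 ≡ 141
54^4 ≡ 57
54^6 ≡ 187
54^12 ≡ 161
54^19 ≡ 107
54^38 ≡ 228
54^57 ≡ 122
54^76 ≡ 1
So ord_229(54) = 76, hence |⟨54⟩| = 76.
The index is φ(229) / ord(54) = 228 / 76 = 3.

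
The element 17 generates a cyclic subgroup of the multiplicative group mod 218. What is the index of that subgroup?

ord(17) | φ(218) = φ(2)·φ(109) = 1·108 = 108 = 2^2 · 3^3.
Divisors of 108: 1, 2, 3, 4, 6, 9, 12, 18, 27, 36, 54, 108.
Evaluate successive powers at the divisors of 108:
17^1 ≡ 17 (mod 218)
17^2 ≡ 71 (mod 218)
17^3 ≡ 117 (mod 218)
17^4 ≡ 27 (mod 218)
17^6 ≡ 173 (mod 218)
17^9 ≡ 185 (mod 218)
17^12 ≡ 63 (mod 218)
17^18 ≡ 217 (mod 218)
17^27 ≡ 33 (mod 218)
17^36 ≡ 1 (mod 218) ✓
Thus |⟨17⟩| = ord(17) = 36.
[(Z/218Z)^× : ⟨17⟩] = 108/36 = 3.

3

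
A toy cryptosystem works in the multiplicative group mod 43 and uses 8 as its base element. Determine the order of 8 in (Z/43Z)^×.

Since 8 ∈ (Z/43Z)^×, its order divides φ(43) = 43 − 1 = 42 = 2 · 3 · 7.
Divisors of 42: 1, 2, 3, 6, 7, 14, 21, 42.
Test each divisor d:
8^1 ≡ 8
8^2 ≡ 21
8^3 ≡ 39
8^6 ≡ 16
8^7 ≡ 42
8^14 ≡ 1
The smallest such exponent is 14, so the order of 8 is 14.

14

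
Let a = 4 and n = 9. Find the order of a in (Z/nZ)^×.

The order of 4 must divide φ(9) = φ(3^2) = 3·(3−1) = 6 = 2 · 3.
Divisors of 6: 1, 2, 3, 6.
Compute 4^d (mod 9) for the divisors d until we hit 1:
4^1 ≡ 4 (mod 9)
4^2 ≡ 7 (mod 9)
4^3 ≡ 1 (mod 9) ✓
The smallest such exponent is 3, so the order of 4 is 3.

3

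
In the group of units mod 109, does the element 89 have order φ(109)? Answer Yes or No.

φ(109) = 109 − 1 = 108 = 2^2 · 3^3.
An element g generates (Z/109Z)^× iff g^(108/q) ≢ 1 (mod 109) for each prime q ∈ {2, 3}.
89^54 ≡ 1 (mod 109)  [q = 2: ≡ 1 ✗]
89^36 ≡ 63 (mod 109)  [q = 3: ≢ 1 ✓]
The check at q = 2 fails, so 89 generates a proper subgroup.

No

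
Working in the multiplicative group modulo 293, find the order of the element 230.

292

The order of 230 must divide φ(293) = 293 − 1 = 292 = 2^2 · 73.
Divisors of 292: 1, 2, 4, 73, 146, 292.
Test each divisor d:
230^1 ≡ 230
230^2 ≡ 160
230^4 ≡ 109
230^73 ≡ 138
230^146 ≡ 292
230^292 ≡ 1
Therefore the multiplicative order of 230 modulo 293 is 292.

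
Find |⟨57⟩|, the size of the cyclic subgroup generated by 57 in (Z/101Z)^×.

20

ord(57) | φ(101) = 101 − 1 = 100 = 2^2 · 5^2.
Divisors of 100: 1, 2, 4, 5, 10, 20, 25, 50, 100.
Test each divisor d:
57^1 ≡ 57
57^2 ≡ 17
57^4 ≡ 87
57^5 ≡ 10
57^10 ≡ 100
57^20 ≡ 1
So ord_101(57) = 20.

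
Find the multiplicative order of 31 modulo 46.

By Lagrange's theorem, ord_46(31) divides φ(46) = φ(2)·φ(23) = 1·22 = 22 = 2 · 11.
Divisors of 22: 1, 2, 11, 22.
Evaluate successive powers at the divisors of 22:
31^1 ≡ 31 (mod 46)
31^2 ≡ 41 (mod 46)
31^11 ≡ 1 (mod 46) ✓
So ord_46(31) = 11.

11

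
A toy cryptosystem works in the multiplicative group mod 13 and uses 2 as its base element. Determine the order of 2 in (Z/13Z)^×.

12

The order of 2 must divide φ(13) = 13 − 1 = 12 = 2^2 · 3.
Divisors of 12: 1, 2, 3, 4, 6, 12.
Test each divisor d:
2^1 ≡ 2
2^2 ≡ 4
2^3 ≡ 8
2^4 ≡ 3
2^6 ≡ 12
2^12 ≡ 1
Hence ord(2) = 12.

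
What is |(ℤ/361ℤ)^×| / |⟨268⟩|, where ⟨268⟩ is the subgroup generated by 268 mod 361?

The order of 268 must divide φ(361) = φ(19^2) = 19·(19−1) = 342 = 2 · 3^2 · 19.
Divisors of 342: 1, 2, 3, 6, 9, 18, 19, 38, 57, 114, 171, 342.
Compute 268^d (mod 361) for the divisors d until we hit 1:
268^1 ≡ 268
268^2 ≡ 346
268^3 ≡ 312
268^6 ≡ 235
268^9 ≡ 37
268^18 ≡ 286
268^19 ≡ 116
268^38 ≡ 99
268^57 ≡ 293
268^114 ≡ 292
268^171 ≡ 360
268^342 ≡ 1
Thus |⟨268⟩| = ord(268) = 342.
[(Z/361Z)^× : ⟨268⟩] = 342/342 = 1.

1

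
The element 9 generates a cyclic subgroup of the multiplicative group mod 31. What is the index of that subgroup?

The order of 9 must divide φ(31) = 31 − 1 = 30 = 2 · 3 · 5.
Divisors of 30: 1, 2, 3, 5, 6, 10, 15, 30.
Test each divisor d:
9^1 ≡ 9 (mod 31)
9^2 ≡ 19 (mod 31)
9^3 ≡ 16 (mod 31)
9^5 ≡ 25 (mod 31)
9^6 ≡ 8 (mod 31)
9^10 ≡ 5 (mod 31)
9^15 ≡ 1 (mod 31) ✓
The order of 9 is 15, so the subgroup it generates has 15 elements.
Index = |(Z/31Z)^×| / |⟨9⟩| = 30 / 15 = 2.

2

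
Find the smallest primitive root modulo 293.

2

φ(293) = 293 − 1 = 292 = 2^2 · 73.
Test candidates g = 2, 3, … against the prime factors q ∈ {2, 73} of φ(293): g is a generator iff g^(292/q) ≢ 1 for every such q.
g = 2: 2^146 ≡ 292; 2^4 ≡ 16 — none is 1, so 2 is a primitive root.
So 2 is the smallest generator of (Z/293Z)^×.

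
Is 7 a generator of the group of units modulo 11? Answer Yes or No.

φ(11) = 11 − 1 = 10 = 2 · 5.
An element g generates (Z/11Z)^× iff g^(10/q) ≢ 1 (mod 11) for each prime q ∈ {2, 5}.
7^5 ≡ 10 (mod 11)  [q = 2: ≢ 1 ✓]
7^2 ≡ 5 (mod 11)  [q = 5: ≢ 1 ✓]
Every test exponent gives a nontrivial residue, hence 7 generates the full group.

Yes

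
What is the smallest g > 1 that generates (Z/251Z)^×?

6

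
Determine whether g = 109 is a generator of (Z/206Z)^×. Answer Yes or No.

Yes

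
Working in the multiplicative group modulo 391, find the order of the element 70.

The order of 70 must divide φ(391) = φ(17·23) = (17−1)·(23−1) = 16·22 = 352 = 2^5 · 11.
Divisors of 352: 1, 2, 4, 8, 11, 16, 22, 32, 44, 88, 176, 352.
Evaluate successive powers at the divisors of 352:
70^1 ≡ 70
70^2 ≡ 208
70^4 ≡ 254
70^8 ≡ 1
Hence ord(70) = 8.

8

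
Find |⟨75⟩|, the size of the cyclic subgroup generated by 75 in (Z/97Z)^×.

4

The order of 75 must divide φ(97) = 97 − 1 = 96 = 2^5 · 3.
Divisors of 96: 1, 2, 3, 4, 6, 8, 12, 16, 24, 32, 48, 96.
Evaluate successive powers at the divisors of 96:
75^1 ≡ 75 (mod 97)
75^2 ≡ 96 (mod 97)
75^3 ≡ 22 (mod 97)
75^4 ≡ 1 (mod 97) ✓
Hence ord(75) = 4.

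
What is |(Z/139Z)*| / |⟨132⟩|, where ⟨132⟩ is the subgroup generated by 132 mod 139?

1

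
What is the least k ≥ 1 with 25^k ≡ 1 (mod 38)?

Since 25 ∈ (Z/38Z)^×, its order divides φ(38) = φ(2)·φ(19) = 1·18 = 18 = 2 · 3^2.
Divisors of 18: 1, 2, 3, 6, 9, 18.
Check 25^d mod 38 for each divisor in increasing order:
25^1 ≡ 25 (mod 38)
25^2 ≡ 17 (mod 38)
25^3 ≡ 7 (mod 38)
25^6 ≡ 11 (mod 38)
25^9 ≡ 1 (mod 38) ✓
Hence ord(25) = 9.

9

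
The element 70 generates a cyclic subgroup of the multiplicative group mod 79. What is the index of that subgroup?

1

The order of 70 must divide φ(79) = 79 − 1 = 78 = 2 · 3 · 13.
Divisors of 78: 1, 2, 3, 6, 13, 26, 39, 78.
Check 70^d mod 79 for each divisor in increasing order:
70^1 ≡ 70 (mod 79)
70^2 ≡ 2 (mod 79)
70^3 ≡ 61 (mod 79)
70^6 ≡ 8 (mod 79)
70^13 ≡ 56 (mod 79)
70^26 ≡ 55 (mod 79)
70^39 ≡ 78 (mod 79)
70^78 ≡ 1 (mod 79) ✓
Thus |⟨70⟩| = ord(70) = 78.
The index is φ(79) / ord(70) = 78 / 78 = 1.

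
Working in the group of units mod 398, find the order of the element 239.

33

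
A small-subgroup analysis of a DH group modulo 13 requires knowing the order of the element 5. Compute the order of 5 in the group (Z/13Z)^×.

Since 5 ∈ (Z/13Z)^×, its order divides φ(13) = 13 − 1 = 12 = 2^2 · 3.
Divisors of 12: 1, 2, 3, 4, 6, 12.
Evaluate successive powers at the divisors of 12:
5^1 ≡ 5 (mod 13)
5^2 ≡ 12 (mod 13)
5^3 ≡ 8 (mod 13)
5^4 ≡ 1 (mod 13) ✓
The smallest such exponent is 4, so the order of 5 is 4.

4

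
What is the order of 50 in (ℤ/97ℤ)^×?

8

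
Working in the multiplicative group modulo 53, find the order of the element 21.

Since 21 ∈ (Z/53Z)^×, its order divides φ(53) = 53 − 1 = 52 = 2^2 · 13.
Divisors of 52: 1, 2, 4, 13, 26, 52.
Check 21^d mod 53 for each divisor in increasing order:
21^1 ≡ 21
21^2 ≡ 17
21^4 ≡ 24
21^13 ≡ 23
21^26 ≡ 52
21^52 ≡ 1
The smallest such exponent is 52, so the order of 21 is 52.

52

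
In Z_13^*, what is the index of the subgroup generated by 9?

ord(9) | φ(13) = 13 − 1 = 12 = 2^2 · 3.
Divisors of 12: 1, 2, 3, 4, 6, 12.
Check 9^d mod 13 for each divisor in increasing order:
9^1 ≡ 9 (mod 13)
9^2 ≡ 3 (mod 13)
9^3 ≡ 1 (mod 13) ✓
Thus |⟨9⟩| = ord(9) = 3.
[(Z/13Z)^× : ⟨9⟩] = 12/3 = 4.

4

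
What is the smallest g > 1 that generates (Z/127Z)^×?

3

φ(127) = 127 − 1 = 126 = 2 · 3^2 · 7.
Test candidates g = 2, 3, … against the prime factors q ∈ {2, 3, 7} of φ(127): g is a generator iff g^(126/q) ≢ 1 for every such q.
g = 2: 2^63 ≡ 1 — hits 1, so not a primitive root.
g = 3: 3^63 ≡ 126; 3^42 ≡ 107; 3^18 ≡ 4 — none is 1, so 3 is a primitive root.
The smallest primitive root modulo 127 is 3.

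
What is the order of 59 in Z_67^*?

ord(59) | φ(67) = 67 − 1 = 66 = 2 · 3 · 11.
Divisors of 66: 1, 2, 3, 6, 11, 22, 33, 66.
Check 59^d mod 67 for each divisor in increasing order:
59^1 ≡ 59 (mod 67)
59^2 ≡ 64 (mod 67)
59^3 ≡ 24 (mod 67)
59^6 ≡ 40 (mod 67)
59^11 ≡ 1 (mod 67) ✓
The smallest such exponent is 11, so the order of 59 is 11.

11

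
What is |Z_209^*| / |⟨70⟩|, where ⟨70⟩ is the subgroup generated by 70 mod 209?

ord(70) | φ(209) = φ(11·19) = (11−1)·(19−1) = 10·18 = 180 = 2^2 · 3^2 · 5.
Divisors of 180: 1, 2, 3, 4, 5, 6, 9, 10, 12, 15, 18, 20, 30, 36, 45, 60, 90, 180.
Compute 70^d (mod 209) for the divisors d until we hit 1:
70^1 ≡ 70 (mod 209)
70^2 ≡ 93 (mod 209)
70^3 ≡ 31 (mod 209)
70^4 ≡ 80 (mod 209)
70^5 ≡ 166 (mod 209)
70^6 ≡ 125 (mod 209)
70^9 ≡ 113 (mod 209)
70^10 ≡ 177 (mod 209)
70^12 ≡ 159 (mod 209)
70^15 ≡ 122 (mod 209)
70^18 ≡ 20 (mod 209)
70^20 ≡ 188 (mod 209)
70^30 ≡ 45 (mod 209)
70^36 ≡ 191 (mod 209)
70^45 ≡ 56 (mod 209)
70^60 ≡ 144 (mod 209)
70^90 ≡ 1 (mod 209) ✓
The order of 70 is 90, so the subgroup it generates has 90 elements.
The index is φ(209) / ord(70) = 180 / 90 = 2.

2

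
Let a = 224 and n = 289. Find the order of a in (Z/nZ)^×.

16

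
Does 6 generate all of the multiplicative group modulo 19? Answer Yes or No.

φ(19) = 19 − 1 = 18 = 2 · 3^2.
Test 6^(18/q) mod 19 for each prime factor q of 18:
6^9 ≡ 1 (mod 19)  [q = 2: ≡ 1 ✗]
6^6 ≡ 11 (mod 19)  [q = 3: ≢ 1 ✓]
The check at q = 2 fails, so 6 generates a proper subgroup.

No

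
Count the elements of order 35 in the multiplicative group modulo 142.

24

φ(142) = φ(2)·φ(71) = 1·70 = 70 = 2 · 5 · 7.
(Z/142Z)^× is cyclic (|G| = 70); a cyclic group of order m has exactly φ(d) elements of each order d | m, and none otherwise.
35 = 5 · 7 divides 70, and φ(35) = 24.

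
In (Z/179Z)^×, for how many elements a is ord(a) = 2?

φ(179) = 179 − 1 = 178 = 2 · 89.
In a cyclic group of order 178, there are φ(d) elements of order d for each divisor d of 178, and zero for non-divisors.
2 | 178, and φ(2) = 2 − 1 = 1.

1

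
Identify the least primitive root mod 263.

φ(263) = 263 − 1 = 262 = 2 · 131.
g is a primitive root iff g^(262/q) ≢ 1 (mod 263) for each prime q ∈ {2, 131}.
g = 2: 2^131 ≡ 1 — hits 1, so not a primitive root.
g = 3: 3^131 ≡ 1 — hits 1, so not a primitive root.
g = 4: 4^131 ≡ 1 — hits 1, so not a primitive root.
g = 5: 5^131 ≡ 262; 5^2 ≡ 25 — none is 1, so 5 is a primitive root.
The smallest primitive root modulo 263 is 5.

5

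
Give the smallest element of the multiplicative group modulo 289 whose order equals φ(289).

3

φ(289) = φ(17^2) = 17·(17−1) = 272 = 2^4 · 17.
Test candidates g = 2, 3, … against the prime factors q ∈ {2, 17} of φ(289): g is a generator iff g^(272/q) ≢ 1 for every such q.
g = 2: 2^136 ≡ 1 — hits 1, so not a primitive root.
g = 3: 3^136 ≡ 288; 3^16 ≡ 171 — none is 1, so 3 is a primitive root.
Hence the least primitive root of 289 is 3.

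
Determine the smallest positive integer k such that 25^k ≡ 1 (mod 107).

53

ord(25) | φ(107) = 107 − 1 = 106 = 2 · 53.
Divisors of 106: 1, 2, 53, 106.
Evaluate successive powers at the divisors of 106:
25^1 ≡ 25 (mod 107)
25^2 ≡ 90 (mod 107)
25^53 ≡ 1 (mod 107) ✓
Therefore the multiplicative order of 25 modulo 107 is 53.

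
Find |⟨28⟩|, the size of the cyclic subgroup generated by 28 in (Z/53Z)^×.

Since 28 ∈ (Z/53Z)^×, its order divides φ(53) = 53 − 1 = 52 = 2^2 · 13.
Divisors of 52: 1, 2, 4, 13, 26, 52.
Test each divisor d:
28^1 ≡ 28 (mod 53)
28^2 ≡ 42 (mod 53)
28^4 ≡ 15 (mod 53)
28^13 ≡ 1 (mod 53) ✓
Therefore the multiplicative order of 28 modulo 53 is 13.

13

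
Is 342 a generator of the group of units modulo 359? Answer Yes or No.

Yes

φ(359) = 359 − 1 = 358 = 2 · 179.
An element g generates (Z/359Z)^× iff g^(358/q) ≢ 1 (mod 359) for each prime q ∈ {2, 179}.
342^179 ≡ 358 (mod 359)  [q = 2: ≢ 1 ✓]
342^2 ≡ 289 (mod 359)  [q = 179: ≢ 1 ✓]
None equal 1, so ord_359(342) = 358: 342 is a primitive root.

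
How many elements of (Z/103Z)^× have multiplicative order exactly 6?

φ(103) = 103 − 1 = 102 = 2 · 3 · 17.
(Z/103Z)^× is cyclic (|G| = 102); a cyclic group of order m has exactly φ(d) elements of each order d | m, and none otherwise.
6 = 2 · 3 divides 102, and φ(6) = 2.

2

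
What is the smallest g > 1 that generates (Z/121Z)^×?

2

φ(121) = φ(11^2) = 11·(11−1) = 110 = 2 · 5 · 11.
g is a primitive root iff g^(110/q) ≢ 1 (mod 121) for each prime q ∈ {2, 5, 11}.
g = 2: 2^55 ≡ 120; 2^22 ≡ 81; 2^10 ≡ 56 — none is 1, so 2 is a primitive root.
The smallest primitive root modulo 121 is 2.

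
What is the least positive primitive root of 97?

5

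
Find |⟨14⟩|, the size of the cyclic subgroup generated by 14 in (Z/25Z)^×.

10

Since 14 ∈ (Z/25Z)^×, its order divides φ(25) = φ(5^2) = 5·(5−1) = 20 = 2^2 · 5.
Divisors of 20: 1, 2, 4, 5, 10, 20.
Evaluate successive powers at the divisors of 20:
14^1 ≡ 14
14^2 ≡ 21
14^4 ≡ 16
14^5 ≡ 24
14^10 ≡ 1
Hence ord(14) = 10.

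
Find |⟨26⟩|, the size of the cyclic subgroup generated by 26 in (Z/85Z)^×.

By Lagrange's theorem, ord_85(26) divides φ(85) = φ(5·17) = (5−1)·(17−1) = 4·16 = 64 = 2^6.
Divisors of 64: 1, 2, 4, 8, 16, 32, 64.
Check 26^d mod 85 for each divisor in increasing order:
26^1 ≡ 26 (mod 85)
26^2 ≡ 81 (mod 85)
26^4 ≡ 16 (mod 85)
26^8 ≡ 1 (mod 85) ✓
The smallest such exponent is 8, so the order of 26 is 8.

8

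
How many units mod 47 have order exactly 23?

22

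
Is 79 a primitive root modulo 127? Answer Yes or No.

No

φ(127) = 127 − 1 = 126 = 2 · 3^2 · 7.
Test 79^(126/q) mod 127 for each prime factor q of 126:
79^63 ≡ 1 (mod 127)  [q = 2: ≡ 1 ✗]
79^42 ≡ 107 (mod 127)  [q = 3: ≢ 1 ✓]
79^18 ≡ 16 (mod 127)  [q = 7: ≢ 1 ✓]
79^63 ≡ 1 shows ord(79) | 63, strictly less than φ(127); not a primitive root.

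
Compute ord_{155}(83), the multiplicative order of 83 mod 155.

Since 83 ∈ (Z/155Z)^×, its order divides φ(155) = φ(5·31) = (5−1)·(31−1) = 4·30 = 120 = 2^3 · 3 · 5.
Divisors of 120: 1, 2, 3, 4, 5, 6, 8, 10, 12, 15, 20, 24, 30, 40, 60, 120.
Compute 83^d (mod 155) for the divisors d until we hit 1:
83^1 ≡ 83 (mod 155)
83^2 ≡ 69 (mod 155)
83^3 ≡ 147 (mod 155)
83^4 ≡ 111 (mod 155)
83^5 ≡ 68 (mod 155)
83^6 ≡ 64 (mod 155)
83^8 ≡ 76 (mod 155)
83^10 ≡ 129 (mod 155)
83^12 ≡ 66 (mod 155)
83^15 ≡ 92 (mod 155)
83^20 ≡ 56 (mod 155)
83^24 ≡ 16 (mod 155)
83^30 ≡ 94 (mod 155)
83^40 ≡ 36 (mod 155)
83^60 ≡ 1 (mod 155) ✓
So ord_155(83) = 60.

60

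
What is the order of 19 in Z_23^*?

The order of 19 must divide φ(23) = 23 − 1 = 22 = 2 · 11.
Divisors of 22: 1, 2, 11, 22.
Evaluate successive powers at the divisors of 22:
19^1 ≡ 19 (mod 23)
19^2 ≡ 16 (mod 23)
19^11 ≡ 22 (mod 23)
19^22 ≡ 1 (mod 23) ✓
The smallest such exponent is 22, so the order of 19 is 22.

22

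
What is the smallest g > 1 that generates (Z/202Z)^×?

3

φ(202) = φ(2)·φ(101) = 1·100 = 100 = 2^2 · 5^2.
Test candidates g = 2, 3, … against the prime factors q ∈ {2, 5} of φ(202): g is a generator iff g^(100/q) ≢ 1 for every such q.
g = 2: gcd(2, 202) = 2 > 1, not a unit — skip.
g = 3: 3^50 ≡ 201; 3^20 ≡ 185 — none is 1, so 3 is a primitive root.
So 3 is the smallest generator of (Z/202Z)^×.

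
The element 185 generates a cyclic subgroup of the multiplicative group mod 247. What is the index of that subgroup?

12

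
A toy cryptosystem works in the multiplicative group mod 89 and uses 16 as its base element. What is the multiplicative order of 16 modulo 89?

11

The order of 16 must divide φ(89) = 89 − 1 = 88 = 2^3 · 11.
Divisors of 88: 1, 2, 4, 8, 11, 22, 44, 88.
Test each divisor d:
16^1 ≡ 16 (mod 89)
16^2 ≡ 78 (mod 89)
16^4 ≡ 32 (mod 89)
16^8 ≡ 45 (mod 89)
16^11 ≡ 1 (mod 89) ✓
Hence ord(16) = 11.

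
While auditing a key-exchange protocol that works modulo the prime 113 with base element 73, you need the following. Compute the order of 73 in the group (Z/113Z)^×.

Since 73 ∈ (Z/113Z)^×, its order divides φ(113) = 113 − 1 = 112 = 2^4 · 7.
Divisors of 112: 1, 2, 4, 7, 8, 14, 16, 28, 56, 112.
Test each divisor d:
73^1 ≡ 73 (mod 113)
73^2 ≡ 18 (mod 113)
73^4 ≡ 98 (mod 113)
73^7 ≡ 65 (mod 113)
73^8 ≡ 112 (mod 113)
73^14 ≡ 44 (mod 113)
73^16 ≡ 1 (mod 113) ✓
Hence ord(73) = 16.

16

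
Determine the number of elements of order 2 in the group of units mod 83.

φ(83) = 83 − 1 = 82 = 2 · 41.
Since (Z/83Z)^× is cyclic of order 82, the number of elements of order d is φ(d) when d | 82 and 0 otherwise.
2 | 82, and φ(2) = 2 − 1 = 1.

1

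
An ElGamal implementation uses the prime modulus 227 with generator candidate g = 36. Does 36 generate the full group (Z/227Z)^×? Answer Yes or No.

No

φ(227) = 227 − 1 = 226 = 2 · 113.
Test 36^(226/q) mod 227 for each prime factor q of 226:
36^113 ≡ 1 (mod 227)  [q = 2: ≡ 1 ✗]
36^2 ≡ 161 (mod 227)  [q = 113: ≢ 1 ✓]
Since 36^113 ≡ 1, the order of 36 divides 113 < 226, so 36 is not a primitive root.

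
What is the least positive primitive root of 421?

φ(421) = 421 − 1 = 420 = 2^2 · 3 · 5 · 7.
Test candidates g = 2, 3, … against the prime factors q ∈ {2, 3, 5, 7} of φ(421): g is a generator iff g^(420/q) ≢ 1 for every such q.
g = 2: 2^210 ≡ 420; 2^140 ≡ 400; 2^84 ≡ 279; 2^60 ≡ 370 — none is 1, so 2 is a primitive root.
Hence the least primitive root of 421 is 2.

2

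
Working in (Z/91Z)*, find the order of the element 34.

Since 34 ∈ (Z/91Z)^×, its order divides φ(91) = φ(7·13) = (7−1)·(13−1) = 6·12 = 72 = 2^3 · 3^2.
Divisors of 72: 1, 2, 3, 4, 6, 8, 9, 12, 18, 24, 36, 72.
Compute 34^d (mod 91) for the divisors d until we hit 1:
34^1 ≡ 34 (mod 91)
34^2 ≡ 64 (mod 91)
34^3 ≡ 83 (mod 91)
34^4 ≡ 1 (mod 91) ✓
Hence ord(34) = 4.

4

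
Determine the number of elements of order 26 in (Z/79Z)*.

φ(79) = 79 − 1 = 78 = 2 · 3 · 13.
Since (Z/79Z)^× is cyclic of order 78, the number of elements of order d is φ(d) when d | 78 and 0 otherwise.
26 = 2 · 13 divides 78, and φ(26) = 12.

12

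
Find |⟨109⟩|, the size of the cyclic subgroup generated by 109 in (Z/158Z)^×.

78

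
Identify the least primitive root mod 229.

6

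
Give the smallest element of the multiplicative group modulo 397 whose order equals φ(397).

φ(397) = 397 − 1 = 396 = 2^2 · 3^2 · 11.
g is a primitive root iff g^(396/q) ≢ 1 (mod 397) for each prime q ∈ {2, 3, 11}.
g = 2: 2^198 ≡ 396; 2^132 ≡ 1 — hits 1, so not a primitive root.
g = 3: 3^198 ≡ 1 — hits 1, so not a primitive root.
g = 4: 4^198 ≡ 1 — hits 1, so not a primitive root.
g = 5: 5^198 ≡ 396; 5^132 ≡ 362; 5^36 ≡ 290 — none is 1, so 5 is a primitive root.
So 5 is the smallest generator of (Z/397Z)^×.

5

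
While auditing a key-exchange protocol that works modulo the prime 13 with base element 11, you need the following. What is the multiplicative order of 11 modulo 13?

The order of 11 must divide φ(13) = 13 − 1 = 12 = 2^2 · 3.
Divisors of 12: 1, 2, 3, 4, 6, 12.
Test each divisor d:
11^1 ≡ 11 (mod 13)
11^2 ≡ 4 (mod 13)
11^3 ≡ 5 (mod 13)
11^4 ≡ 3 (mod 13)
11^6 ≡ 12 (mod 13)
11^12 ≡ 1 (mod 13) ✓
Therefore the multiplicative order of 11 modulo 13 is 12.

12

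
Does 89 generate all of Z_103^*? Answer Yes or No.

No

φ(103) = 103 − 1 = 102 = 2 · 3 · 17.
An element g generates (Z/103Z)^× iff g^(102/q) ≢ 1 (mod 103) for each prime q ∈ {2, 3, 17}.
89^51 ≡ 102 (mod 103)  [q = 2: ≢ 1 ✓]
89^34 ≡ 1 (mod 103)  [q = 3: ≡ 1 ✗]
89^6 ≡ 30 (mod 103)  [q = 17: ≢ 1 ✓]
89^34 ≡ 1 shows ord(89) | 34, strictly less than φ(103); not a primitive root.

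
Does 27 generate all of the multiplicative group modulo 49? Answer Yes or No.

φ(49) = φ(7^2) = 7·(7−1) = 42 = 2 · 3 · 7.
An element g generates (Z/49Z)^× iff g^(42/q) ≢ 1 (mod 49) for each prime q ∈ {2, 3, 7}.
27^21 ≡ 48 (mod 49)  [q = 2: ≢ 1 ✓]
27^14 ≡ 1 (mod 49)  [q = 3: ≡ 1 ✗]
27^6 ≡ 29 (mod 49)  [q = 7: ≢ 1 ✓]
Since 27^14 ≡ 1, the order of 27 divides 14 < 42, so 27 is not a primitive root.

No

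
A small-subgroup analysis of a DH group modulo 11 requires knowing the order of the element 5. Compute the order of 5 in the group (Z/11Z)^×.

ord(5) | φ(11) = 11 − 1 = 10 = 2 · 5.
Divisors of 10: 1, 2, 5, 10.
Test each divisor d:
5^1 ≡ 5 (mod 11)
5^2 ≡ 3 (mod 11)
5^5 ≡ 1 (mod 11) ✓
So ord_11(5) = 5.

5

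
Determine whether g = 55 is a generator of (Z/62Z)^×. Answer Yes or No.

φ(62) = φ(2)·φ(31) = 1·30 = 30 = 2 · 3 · 5.
It suffices to check that the order of 55 is not a proper divisor of 30: compute 55^(30/q) for q ∈ {2, 3, 5}.
55^15 ≡ 61 (mod 62)  [q = 2: ≢ 1 ✓]
55^10 ≡ 25 (mod 62)  [q = 3: ≢ 1 ✓]
55^6 ≡ 35 (mod 62)  [q = 5: ≢ 1 ✓]
None equal 1, so ord_62(55) = 30: 55 is a primitive root.

Yes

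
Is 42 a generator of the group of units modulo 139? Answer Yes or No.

No

φ(139) = 139 − 1 = 138 = 2 · 3 · 23.
42 is a primitive root mod 139 iff 42^(φ(139)/q) ≢ 1 for every prime q | φ(139), i.e. q ∈ {2, 3, 23}.
42^69 ≡ 1 (mod 139)  [q = 2: ≡ 1 ✗]
42^46 ≡ 42 (mod 139)  [q = 3: ≢ 1 ✓]
42^6 ≡ 1 (mod 139)  [q = 23: ≡ 1 ✗]
42^69 ≡ 1 shows ord(42) | 69, strictly less than φ(139); not a primitive root.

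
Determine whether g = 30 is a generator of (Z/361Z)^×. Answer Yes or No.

No

φ(361) = φ(19^2) = 19·(19−1) = 342 = 2 · 3^2 · 19.
It suffices to check that the order of 30 is not a proper divisor of 342: compute 30^(342/q) for q ∈ {2, 3, 19}.
30^171 ≡ 1 (mod 361)  [q = 2: ≡ 1 ✗]
30^114 ≡ 1 (mod 361)  [q = 3: ≡ 1 ✗]
30^18 ≡ 267 (mod 361)  [q = 19: ≢ 1 ✓]
The check at q = 2 fails, so 30 generates a proper subgroup.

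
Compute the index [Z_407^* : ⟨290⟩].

By Lagrange's theorem, ord_407(290) divides φ(407) = φ(11·37) = (11−1)·(37−1) = 10·36 = 360 = 2^3 · 3^2 · 5.
Divisors of 360: 1, 2, 3, 4, 5, 6, 8, 9, 10, 12, 15, 18, 20, 24, 30, 36, 40, 45, 60, 72, 90, 120, 180, 360.
Compute 290^d (mod 407) for the divisors d until we hit 1:
290^1 ≡ 290 (mod 407)
290^2 ≡ 258 (mod 407)
290^3 ≡ 339 (mod 407)
290^4 ≡ 223 (mod 407)
290^5 ≡ 364 (mod 407)
290^6 ≡ 147 (mod 407)
290^8 ≡ 75 (mod 407)
290^9 ≡ 179 (mod 407)
290^10 ≡ 221 (mod 407)
290^12 ≡ 38 (mod 407)
290^15 ≡ 265 (mod 407)
290^18 ≡ 295 (mod 407)
290^20 ≡ 1 (mod 407) ✓
The order of 290 is 20, so the subgroup it generates has 20 elements.
[(Z/407Z)^× : ⟨290⟩] = 360/20 = 18.

18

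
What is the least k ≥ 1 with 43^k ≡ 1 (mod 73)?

24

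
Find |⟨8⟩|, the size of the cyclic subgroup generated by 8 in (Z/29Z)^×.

28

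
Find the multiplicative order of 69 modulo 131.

26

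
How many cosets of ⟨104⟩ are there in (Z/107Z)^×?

By Lagrange's theorem, ord_107(104) divides φ(107) = 107 − 1 = 106 = 2 · 53.
Divisors of 106: 1, 2, 53, 106.
Evaluate successive powers at the divisors of 106:
104^1 ≡ 104 (mod 107)
104^2 ≡ 9 (mod 107)
104^53 ≡ 106 (mod 107)
104^106 ≡ 1 (mod 107) ✓
So ord_107(104) = 106, hence |⟨104⟩| = 106.
Index = |(Z/107Z)^×| / |⟨104⟩| = 106 / 106 = 1.

1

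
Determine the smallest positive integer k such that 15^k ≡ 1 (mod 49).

The order of 15 must divide φ(49) = φ(7^2) = 7·(7−1) = 42 = 2 · 3 · 7.
Divisors of 42: 1, 2, 3, 6, 7, 14, 21, 42.
Check 15^d mod 49 for each divisor in increasing order:
15^1 ≡ 15 (mod 49)
15^2 ≡ 29 (mod 49)
15^3 ≡ 43 (mod 49)
15^6 ≡ 36 (mod 49)
15^7 ≡ 1 (mod 49) ✓
So ord_49(15) = 7.

7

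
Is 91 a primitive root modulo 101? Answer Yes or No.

No

φ(101) = 101 − 1 = 100 = 2^2 · 5^2.
Test 91^(100/q) mod 101 for each prime factor q of 100:
91^50 ≡ 100 (mod 101)  [q = 2: ≢ 1 ✓]
91^20 ≡ 1 (mod 101)  [q = 5: ≡ 1 ✗]
91^20 ≡ 1 shows ord(91) | 20, strictly less than φ(101); not a primitive root.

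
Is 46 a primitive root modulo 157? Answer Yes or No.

No

φ(157) = 157 − 1 = 156 = 2^2 · 3 · 13.
Test 46^(156/q) mod 157 for each prime factor q of 156:
46^78 ≡ 1 (mod 157)  [q = 2: ≡ 1 ✗]
46^52 ≡ 1 (mod 157)  [q = 3: ≡ 1 ✗]
46^12 ≡ 99 (mod 157)  [q = 13: ≢ 1 ✓]
Since 46^78 ≡ 1, the order of 46 divides 78 < 156, so 46 is not a primitive root.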